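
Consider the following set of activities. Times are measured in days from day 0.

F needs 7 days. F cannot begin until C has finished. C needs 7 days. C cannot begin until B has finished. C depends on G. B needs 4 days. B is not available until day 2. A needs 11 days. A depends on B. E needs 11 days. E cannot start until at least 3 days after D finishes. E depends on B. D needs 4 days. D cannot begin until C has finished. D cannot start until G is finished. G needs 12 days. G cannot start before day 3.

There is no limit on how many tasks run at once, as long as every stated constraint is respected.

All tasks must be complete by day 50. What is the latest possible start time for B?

To finish by day 50, A (duration 11) must start no later than day 39.
E has no dependents, so it just needs to finish by day 50. Starting by 50 − 11 = day 39 achieves that.
D has to be done before E (must start by day 39, minus 3-day gap → day 36). That means finishing by day 36, i.e. starting by 36 − 4 = day 32.
F must finish by day 50; it takes 7 days, so it must start by 50 − 7 = day 43.
For C: D (must start by day 32); F (must start by day 43). The most restrictive is day 32; with a 7-day duration, C must start by day 25.
For B: A (must start by day 39); C (must start by day 25); E (must start by day 39). The most restrictive is day 25; with a 4-day duration, B must start by day 21.

21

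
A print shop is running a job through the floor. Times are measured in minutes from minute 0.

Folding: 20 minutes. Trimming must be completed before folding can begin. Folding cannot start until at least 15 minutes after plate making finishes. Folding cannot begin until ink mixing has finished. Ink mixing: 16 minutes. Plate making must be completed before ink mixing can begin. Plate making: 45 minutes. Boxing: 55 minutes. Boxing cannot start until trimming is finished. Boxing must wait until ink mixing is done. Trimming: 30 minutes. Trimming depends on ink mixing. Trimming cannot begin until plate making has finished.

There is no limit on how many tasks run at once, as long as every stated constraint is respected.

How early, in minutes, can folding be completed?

Plate making can start immediately at minute 0; it finishes at minute 45.
Ink mixing waits on plate making (finishes minute 45), so it starts at minute 45 and finishes at 45 + 16 = minute 61.
Trimming cannot start until ink mixing (finishes minute 61); plate making (finishes minute 45). The controlling bound is minute 61, so trimming finishes at 61 + 30 = minute 91.
Folding needs all of trimming (finishes minute 91); plate making (finishes minute 45, plus 15-minute gap → minute 60); ink mixing (finishes minute 61). That puts its earliest start at minute 91; it finishes at 91 + 20 = minute 111.

111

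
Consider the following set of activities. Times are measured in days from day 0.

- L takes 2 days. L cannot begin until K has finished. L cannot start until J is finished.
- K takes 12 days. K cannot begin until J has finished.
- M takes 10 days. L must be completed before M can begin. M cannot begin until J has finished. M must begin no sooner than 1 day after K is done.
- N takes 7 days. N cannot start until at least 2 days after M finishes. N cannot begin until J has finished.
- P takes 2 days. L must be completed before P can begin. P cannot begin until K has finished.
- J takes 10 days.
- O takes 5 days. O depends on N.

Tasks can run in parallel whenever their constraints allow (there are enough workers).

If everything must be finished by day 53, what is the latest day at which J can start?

5

O must finish by day 53; it takes 5 days, so it must start by 53 − 5 = day 48.
N must finish before O (must start by day 48). With a 7-day duration, N must start by 48 − 7 = day 41.
M feeds into N (must start by day 41, minus 2-day gap → day 39); so M must finish by day 39 and therefore start by day 29.
To finish by day 53, P (duration 2) must start no later than day 51.
For L: M (must start by day 29); P (must start by day 51). The most restrictive is day 29; with a 2-day duration, L must start by day 27.
For K: L (must start by day 27); M (must start by day 29, minus 1-day gap → day 28); P (must start by day 51). The most restrictive is day 27; with a 12-day duration, K must start by day 15.
J has several dependents: K (must start by day 15); L (must start by day 27); M (must start by day 29); N (must start by day 41). The earliest of those limits is day 15, so J must start by 15 − 10 = day 5.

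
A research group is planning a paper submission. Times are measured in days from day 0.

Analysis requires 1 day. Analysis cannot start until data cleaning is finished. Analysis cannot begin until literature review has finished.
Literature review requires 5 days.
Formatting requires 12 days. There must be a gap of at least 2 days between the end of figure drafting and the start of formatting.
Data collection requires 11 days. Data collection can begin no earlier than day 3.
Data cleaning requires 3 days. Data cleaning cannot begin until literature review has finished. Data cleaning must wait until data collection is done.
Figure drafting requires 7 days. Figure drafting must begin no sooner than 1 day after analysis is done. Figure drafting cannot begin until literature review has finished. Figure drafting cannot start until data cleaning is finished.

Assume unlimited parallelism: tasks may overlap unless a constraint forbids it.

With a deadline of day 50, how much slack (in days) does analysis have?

Data collection cannot begin until its own release at day 3. It runs from day 3 to 3 + 11 = day 14.
Nothing blocks literature review, so it runs from day 0 to day 5.
For data cleaning: literature review (finishes day 5); data collection (finishes day 14). Taking the maximum gives a start of day 14, and it finishes at 14 + 3 = day 17.
Analysis needs all of data cleaning (finishes day 17); literature review (finishes day 5). That puts its earliest start at day 17; it finishes at 17 + 1 = day 18.

Working backward from the deadline:
Formatting must finish by day 50; it takes 12 days, so it must start by 50 − 12 = day 38.
Figure drafting has to be done before formatting (must start by day 38, minus 2-day gap → day 36). That means finishing by day 36, i.e. starting by 36 − 7 = day 29.
Analysis must finish before figure drafting (must start by day 29, minus 1-day gap → day 28). With a 1-day duration, analysis must start by 28 − 1 = day 27.
So analysis can start as early as day 17 and as late as day 27, giving 27 − 17 = 10 days of slack.

10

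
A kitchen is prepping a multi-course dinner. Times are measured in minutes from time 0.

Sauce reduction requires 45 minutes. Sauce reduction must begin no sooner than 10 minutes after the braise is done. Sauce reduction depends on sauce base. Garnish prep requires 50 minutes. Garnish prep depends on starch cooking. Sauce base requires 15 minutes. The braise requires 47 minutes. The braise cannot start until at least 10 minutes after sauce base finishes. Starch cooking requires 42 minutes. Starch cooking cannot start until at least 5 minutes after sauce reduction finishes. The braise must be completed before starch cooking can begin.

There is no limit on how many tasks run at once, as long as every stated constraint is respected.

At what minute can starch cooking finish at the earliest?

Sauce base can start immediately at minute 0; it finishes at minute 15.
The braise waits on sauce base (finishes minute 15, plus 10-minute gap → minute 25), so it starts at minute 25 and finishes at 25 + 47 = minute 72.
Sauce reduction has to wait for the braise (finishes minute 72, plus 10-minute gap → minute 82); sauce base (finishes minute 15). The latest of these is minute 82, so sauce reduction runs minute 82 to 82 + 45 = minute 127.
For starch cooking: sauce reduction (finishes minute 127, plus 5-minute gap → minute 132); the braise (finishes minute 72). Taking the maximum gives a start of minute 132, and it finishes at 132 + 42 = minute 174.

174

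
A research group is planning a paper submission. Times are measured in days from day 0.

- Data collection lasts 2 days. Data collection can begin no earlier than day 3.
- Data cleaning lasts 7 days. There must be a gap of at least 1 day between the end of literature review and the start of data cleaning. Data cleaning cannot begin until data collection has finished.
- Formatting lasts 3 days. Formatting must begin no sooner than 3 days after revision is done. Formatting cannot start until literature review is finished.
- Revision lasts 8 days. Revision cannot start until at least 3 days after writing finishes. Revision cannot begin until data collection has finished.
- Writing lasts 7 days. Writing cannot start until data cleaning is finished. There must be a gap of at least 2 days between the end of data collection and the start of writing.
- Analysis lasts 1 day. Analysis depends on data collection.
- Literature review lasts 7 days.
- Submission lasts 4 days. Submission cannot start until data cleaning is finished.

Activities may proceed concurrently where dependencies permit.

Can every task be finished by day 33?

No

After its own release at day 3, data collection can start at day 3 and finishes at day 5.
Analysis waits on data collection (finishes day 5), so it starts at day 5 and finishes at 5 + 1 = day 6.
Literature review can start immediately at day 0; it finishes at day 7.
For data cleaning: literature review (finishes day 7, plus 1-day gap → day 8); data collection (finishes day 5). Taking the maximum gives a start of day 8, and it finishes at 8 + 7 = day 15.
Submission waits on data cleaning (finishes day 15), so it starts at day 15 and finishes at 15 + 4 = day 19.
Writing has to wait for data cleaning (finishes day 15); data collection (finishes day 5, plus 2-day gap → day 7). The latest of these is day 15, so writing runs day 15 to 15 + 7 = day 22.
For revision: writing (finishes day 22, plus 3-day gap → day 25); data collection (finishes day 5). Taking the maximum gives a start of day 25, and it finishes at 25 + 8 = day 33.
Formatting needs all of revision (finishes day 33, plus 3-day gap → day 36); literature review (finishes day 7). That puts its earliest start at day 36; it finishes at 36 + 3 = day 39.
The earliest everything can be done is day 39, which is after the deadline of 33, so it is not possible.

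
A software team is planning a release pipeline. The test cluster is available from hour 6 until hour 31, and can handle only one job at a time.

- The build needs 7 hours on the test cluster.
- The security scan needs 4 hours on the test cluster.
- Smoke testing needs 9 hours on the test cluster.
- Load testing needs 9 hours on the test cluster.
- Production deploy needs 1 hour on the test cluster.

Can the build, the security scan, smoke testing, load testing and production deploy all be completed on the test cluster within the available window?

No

The test cluster window is 31 − 6 = 25 hours.
Running back to back, the jobs need 7 + 4 + 9 + 9 + 1 = 30 hours on the test cluster.
Since 30 > 25, they cannot all fit.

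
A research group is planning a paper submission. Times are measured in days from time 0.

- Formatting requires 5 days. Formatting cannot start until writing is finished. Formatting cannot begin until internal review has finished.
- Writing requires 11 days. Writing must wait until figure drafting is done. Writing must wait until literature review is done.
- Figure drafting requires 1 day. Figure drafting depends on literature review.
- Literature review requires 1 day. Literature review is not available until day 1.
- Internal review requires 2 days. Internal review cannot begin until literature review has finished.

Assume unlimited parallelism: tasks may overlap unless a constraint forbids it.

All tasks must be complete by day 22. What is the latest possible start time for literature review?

4

Nothing follows formatting; the deadline of day 22 is its only limit. It must start by 22 − 5 = day 17.
Writing has to be done before formatting (must start by day 17). That means finishing by day 17, i.e. starting by 17 − 11 = day 6.
Figure drafting must finish before writing (must start by day 6). With a 1-day duration, figure drafting must start by 6 − 1 = day 5.
Internal review feeds into formatting (must start by day 17); so internal review must finish by day 17 and therefore start by day 15.
Literature review must finish in time for figure drafting (must start by day 5); writing (must start by day 6); internal review (must start by day 15). The tightest is day 5, so literature review must start by 5 − 1 = day 4.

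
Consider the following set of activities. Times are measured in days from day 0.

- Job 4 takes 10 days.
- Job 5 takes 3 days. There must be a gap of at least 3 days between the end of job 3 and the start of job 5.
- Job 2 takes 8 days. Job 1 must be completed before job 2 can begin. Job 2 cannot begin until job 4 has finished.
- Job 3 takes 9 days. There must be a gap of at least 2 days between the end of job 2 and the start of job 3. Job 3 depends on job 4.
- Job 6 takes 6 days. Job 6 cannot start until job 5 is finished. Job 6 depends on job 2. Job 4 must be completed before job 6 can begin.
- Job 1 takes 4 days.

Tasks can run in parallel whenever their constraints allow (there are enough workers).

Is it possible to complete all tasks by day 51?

Yes

Nothing blocks job 4, so it runs from day 0 to day 10.
Nothing blocks job 1, so it runs from day 0 to day 4.
Job 2 cannot start until job 1 (finishes day 4); job 4 (finishes day 10). The controlling bound is day 10, so job 2 finishes at 10 + 8 = day 18.
Job 3 cannot start until job 2 (finishes day 18, plus 2-day gap → day 20); job 4 (finishes day 10). The controlling bound is day 20, so job 3 finishes at 20 + 9 = day 29.
After job 3 (finishes day 29, plus 3-day gap → day 32), job 5 can start at day 32 and finishes at day 35.
Job 6 cannot start until job 5 (finishes day 35); job 2 (finishes day 18); job 4 (finishes day 10). The controlling bound is day 35, so job 6 finishes at 35 + 6 = day 41.
Every task is finished by day 41, which is no later than the deadline of 51, so the schedule is feasible.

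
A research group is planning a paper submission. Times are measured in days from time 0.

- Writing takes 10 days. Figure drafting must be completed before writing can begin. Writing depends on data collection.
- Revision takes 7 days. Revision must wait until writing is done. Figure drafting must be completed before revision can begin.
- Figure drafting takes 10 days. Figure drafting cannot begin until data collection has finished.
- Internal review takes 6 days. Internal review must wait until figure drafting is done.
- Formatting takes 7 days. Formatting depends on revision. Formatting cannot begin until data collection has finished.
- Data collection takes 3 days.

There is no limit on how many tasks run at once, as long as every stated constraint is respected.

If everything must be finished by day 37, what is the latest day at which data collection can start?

0

To finish by day 37, formatting (duration 7) must start no later than day 30.
Since formatting (must start by day 30) depends on it, revision must finish by day 30. Backing off its 7-day duration gives a latest start of day 23.
Writing feeds into revision (must start by day 23); so writing must finish by day 23 and therefore start by day 13.
To finish by day 37, internal review (duration 6) must start no later than day 31.
Figure drafting must finish in time for writing (must start by day 13); internal review (must start by day 31); revision (must start by day 23). The tightest is day 13, so figure drafting must start by 13 − 10 = day 3.
Data collection feeds figure drafting (must start by day 3); writing (must start by day 13); formatting (must start by day 30). Taking the minimum, data collection must finish by day 3 and start by 3 − 3 = day 0.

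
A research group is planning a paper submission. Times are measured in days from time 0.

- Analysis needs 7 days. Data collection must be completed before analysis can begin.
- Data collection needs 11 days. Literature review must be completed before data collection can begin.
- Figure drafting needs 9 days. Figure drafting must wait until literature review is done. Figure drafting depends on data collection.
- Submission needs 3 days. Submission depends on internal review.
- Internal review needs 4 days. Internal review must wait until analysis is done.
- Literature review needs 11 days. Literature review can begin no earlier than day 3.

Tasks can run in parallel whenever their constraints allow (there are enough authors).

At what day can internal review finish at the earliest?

36

After its own release at day 3, literature review can start at day 3 and finishes at day 14.
Data collection cannot begin until literature review (finishes day 14). It runs from day 14 to 14 + 11 = day 25.
After data collection (finishes day 25), analysis can start at day 25 and finishes at day 32.
Internal review cannot begin until analysis (finishes day 32). It runs from day 32 to 32 + 4 = day 36.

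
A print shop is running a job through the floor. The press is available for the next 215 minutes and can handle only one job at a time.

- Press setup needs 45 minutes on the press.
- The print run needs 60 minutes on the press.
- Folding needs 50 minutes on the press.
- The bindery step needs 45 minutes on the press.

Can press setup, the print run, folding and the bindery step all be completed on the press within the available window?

Running back to back, the jobs need 45 + 60 + 50 + 45 = 200 minutes on the press.
Since 200 ≤ 215, they fit within the window.

Yes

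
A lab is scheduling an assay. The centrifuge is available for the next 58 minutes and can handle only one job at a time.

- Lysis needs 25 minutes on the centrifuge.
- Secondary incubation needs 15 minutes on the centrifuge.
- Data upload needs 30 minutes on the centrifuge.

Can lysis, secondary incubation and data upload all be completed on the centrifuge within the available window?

Running back to back, the jobs need 25 + 15 + 30 = 70 minutes on the centrifuge.
Since 70 > 58, they cannot all fit.

No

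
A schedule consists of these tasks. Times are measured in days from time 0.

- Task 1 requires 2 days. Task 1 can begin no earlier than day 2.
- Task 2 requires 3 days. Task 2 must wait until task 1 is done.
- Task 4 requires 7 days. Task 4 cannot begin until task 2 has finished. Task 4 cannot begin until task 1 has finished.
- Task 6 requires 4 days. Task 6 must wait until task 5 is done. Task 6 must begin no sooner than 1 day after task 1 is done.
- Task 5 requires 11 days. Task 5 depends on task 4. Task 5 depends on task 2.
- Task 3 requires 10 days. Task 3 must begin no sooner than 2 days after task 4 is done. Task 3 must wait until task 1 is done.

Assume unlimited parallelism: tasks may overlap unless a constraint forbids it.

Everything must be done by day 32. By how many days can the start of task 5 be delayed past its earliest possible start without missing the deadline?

Task 1 cannot begin until its own release at day 2. It runs from day 2 to 2 + 2 = day 4.
Task 2 cannot begin until task 1 (finishes day 4). It runs from day 4 to 4 + 3 = day 7.
For task 4: task 2 (finishes day 7); task 1 (finishes day 4). Taking the maximum gives a start of day 7, and it finishes at 7 + 7 = day 14.
Task 5 has to wait for task 4 (finishes day 14); task 2 (finishes day 7). The latest of these is day 14, so task 5 runs day 14 to 14 + 11 = day 25.

Working backward from the deadline:
To finish by day 32, task 6 (duration 4) must start no later than day 28.
Task 5 feeds into task 6 (must start by day 28); so task 5 must finish by day 28 and therefore start by day 17.
So task 5 can start as early as day 14 and as late as day 17, giving 17 − 14 = 3 days of slack.

3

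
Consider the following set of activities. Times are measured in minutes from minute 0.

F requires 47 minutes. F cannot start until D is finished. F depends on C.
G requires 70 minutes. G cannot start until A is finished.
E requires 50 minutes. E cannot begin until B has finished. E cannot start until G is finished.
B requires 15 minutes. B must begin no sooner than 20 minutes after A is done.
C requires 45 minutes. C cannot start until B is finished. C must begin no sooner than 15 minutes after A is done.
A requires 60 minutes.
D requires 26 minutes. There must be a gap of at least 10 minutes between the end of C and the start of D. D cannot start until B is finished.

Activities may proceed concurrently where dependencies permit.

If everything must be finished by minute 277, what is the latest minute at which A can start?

F has no dependents, so it just needs to finish by minute 277. Starting by 277 − 47 = minute 230 achieves that.
D has to be done before F (must start by minute 230). That means finishing by minute 230, i.e. starting by 230 − 26 = minute 204.
C has several dependents: D (must start by minute 204, minus 10-minute gap → minute 194); F (must start by minute 230). The earliest of those limits is minute 194, so C must start by 194 − 45 = minute 149.
To finish by minute 277, E (duration 50) must start no later than minute 227.
B has several dependents: C (must start by minute 149); D (must start by minute 204); E (must start by minute 227). The earliest of those limits is minute 149, so B must start by 149 − 15 = minute 134.
G feeds into E (must start by minute 227); so G must finish by minute 227 and therefore start by minute 157.
A has several dependents: B (must start by minute 134, minus 20-minute gap → minute 114); C (must start by minute 149, minus 15-minute gap → minute 134); G (must start by minute 157). The earliest of those limits is minute 114, so A must start by 114 − 60 = minute 54.

54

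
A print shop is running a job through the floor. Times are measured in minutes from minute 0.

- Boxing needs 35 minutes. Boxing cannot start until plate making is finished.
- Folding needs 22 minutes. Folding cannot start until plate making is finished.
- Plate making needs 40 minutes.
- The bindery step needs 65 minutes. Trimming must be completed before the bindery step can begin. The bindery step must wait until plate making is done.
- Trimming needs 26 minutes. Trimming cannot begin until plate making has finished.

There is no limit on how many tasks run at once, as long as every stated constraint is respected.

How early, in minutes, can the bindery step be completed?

Plate making has no prerequisites, so it starts at minute 0 and finishes at minute 40.
Trimming waits on plate making (finishes minute 40), so it starts at minute 40 and finishes at 40 + 26 = minute 66.
The bindery step cannot start until trimming (finishes minute 66); plate making (finishes minute 40). The controlling bound is minute 66, so the bindery step finishes at 66 + 65 = minute 131.

131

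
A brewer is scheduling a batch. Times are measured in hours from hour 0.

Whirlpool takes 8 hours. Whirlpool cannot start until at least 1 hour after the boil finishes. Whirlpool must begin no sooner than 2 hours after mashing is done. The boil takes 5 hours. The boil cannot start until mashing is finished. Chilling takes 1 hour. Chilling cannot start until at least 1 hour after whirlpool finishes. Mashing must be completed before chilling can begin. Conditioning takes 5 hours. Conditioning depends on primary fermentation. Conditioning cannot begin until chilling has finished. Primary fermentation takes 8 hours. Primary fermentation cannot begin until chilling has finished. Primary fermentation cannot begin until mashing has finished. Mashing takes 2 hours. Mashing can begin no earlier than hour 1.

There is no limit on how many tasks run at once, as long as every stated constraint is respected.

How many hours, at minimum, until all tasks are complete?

32

After its own release at hour 1, mashing can start at hour 1 and finishes at hour 3.
The boil waits on mashing (finishes hour 3), so it starts at hour 3 and finishes at 3 + 5 = hour 8.
Whirlpool cannot start until the boil (finishes hour 8, plus 1-hour gap → hour 9); mashing (finishes hour 3, plus 2-hour gap → hour 5). The controlling bound is hour 9, so whirlpool finishes at 9 + 8 = hour 17.
Chilling cannot start until whirlpool (finishes hour 17, plus 1-hour gap → hour 18); mashing (finishes hour 3). The controlling bound is hour 18, so chilling finishes at 18 + 1 = hour 19.
Primary fermentation needs all of chilling (finishes hour 19); mashing (finishes hour 3). That puts its earliest start at hour 19; it finishes at 19 + 8 = hour 27.
Conditioning cannot start until primary fermentation (finishes hour 27); chilling (finishes hour 19). The controlling bound is hour 27, so conditioning finishes at 27 + 5 = hour 32.
All tasks are finished once the last one completes. Finish times: Mashing at 3, The boil at 8, Whirlpool at 17, Chilling at 19, Primary fermentation at 27, Conditioning at 32. The latest is hour 32.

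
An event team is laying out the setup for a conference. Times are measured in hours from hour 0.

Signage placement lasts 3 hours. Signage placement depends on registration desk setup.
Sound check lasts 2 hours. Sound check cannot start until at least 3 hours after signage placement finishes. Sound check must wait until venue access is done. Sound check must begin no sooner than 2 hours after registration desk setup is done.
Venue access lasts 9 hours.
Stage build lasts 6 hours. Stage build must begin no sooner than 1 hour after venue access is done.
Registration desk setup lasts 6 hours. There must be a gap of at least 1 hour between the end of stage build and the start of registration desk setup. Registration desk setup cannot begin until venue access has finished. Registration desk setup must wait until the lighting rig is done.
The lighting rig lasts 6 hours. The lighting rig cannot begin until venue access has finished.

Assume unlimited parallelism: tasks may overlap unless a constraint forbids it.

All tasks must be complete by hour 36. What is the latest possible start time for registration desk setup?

22

Sound check must finish by hour 36; it takes 2 hours, so it must start by 36 − 2 = hour 34.
Signage placement must finish before sound check (must start by hour 34, minus 3-hour gap → hour 31). With a 3-hour duration, signage placement must start by 31 − 3 = hour 28.
Registration desk setup must finish in time for signage placement (must start by hour 28); sound check (must start by hour 34, minus 2-hour gap → hour 32). The tightest is hour 28, so registration desk setup must start by 28 − 6 = hour 22.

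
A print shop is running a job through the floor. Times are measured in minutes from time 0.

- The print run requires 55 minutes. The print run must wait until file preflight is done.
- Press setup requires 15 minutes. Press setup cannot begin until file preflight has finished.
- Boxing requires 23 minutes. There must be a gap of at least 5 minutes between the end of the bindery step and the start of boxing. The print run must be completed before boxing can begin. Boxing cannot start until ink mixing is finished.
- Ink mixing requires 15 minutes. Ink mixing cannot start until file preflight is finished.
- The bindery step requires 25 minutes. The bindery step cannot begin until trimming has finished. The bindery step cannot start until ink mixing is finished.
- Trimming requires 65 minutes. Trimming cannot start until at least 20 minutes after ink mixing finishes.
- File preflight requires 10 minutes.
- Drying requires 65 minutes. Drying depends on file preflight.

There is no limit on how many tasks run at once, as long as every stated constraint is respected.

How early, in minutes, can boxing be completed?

File preflight has no prerequisites, so it starts at minute 0 and finishes at minute 10.
After file preflight (finishes minute 10), the print run can start at minute 10 and finishes at minute 65.
After file preflight (finishes minute 10), ink mixing can start at minute 10 and finishes at minute 25.
Trimming waits on ink mixing (finishes minute 25, plus 20-minute gap → minute 45), so it starts at minute 45 and finishes at 45 + 65 = minute 110.
The bindery step has to wait for trimming (finishes minute 110); ink mixing (finishes minute 25). The latest of these is minute 110, so the bindery step runs minute 110 to 110 + 25 = minute 135.
For boxing: the bindery step (finishes minute 135, plus 5-minute gap → minute 140); the print run (finishes minute 65); ink mixing (finishes minute 25). Taking the maximum gives a start of minute 140, and it finishes at 140 + 23 = minute 163.

163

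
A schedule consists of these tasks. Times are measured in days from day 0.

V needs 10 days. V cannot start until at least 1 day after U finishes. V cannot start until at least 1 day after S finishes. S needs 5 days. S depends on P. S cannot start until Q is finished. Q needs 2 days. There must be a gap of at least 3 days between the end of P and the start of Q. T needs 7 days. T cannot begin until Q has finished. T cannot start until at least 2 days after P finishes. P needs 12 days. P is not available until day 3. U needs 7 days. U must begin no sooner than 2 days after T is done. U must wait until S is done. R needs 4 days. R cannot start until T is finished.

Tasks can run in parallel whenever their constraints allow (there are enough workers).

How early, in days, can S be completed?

25

After its own release at day 3, P can start at day 3 and finishes at day 15.
After P (finishes day 15, plus 3-day gap → day 18), Q can start at day 18 and finishes at day 20.
S has to wait for P (finishes day 15); Q (finishes day 20). The latest of these is day 20, so S runs day 20 to 20 + 5 = day 25.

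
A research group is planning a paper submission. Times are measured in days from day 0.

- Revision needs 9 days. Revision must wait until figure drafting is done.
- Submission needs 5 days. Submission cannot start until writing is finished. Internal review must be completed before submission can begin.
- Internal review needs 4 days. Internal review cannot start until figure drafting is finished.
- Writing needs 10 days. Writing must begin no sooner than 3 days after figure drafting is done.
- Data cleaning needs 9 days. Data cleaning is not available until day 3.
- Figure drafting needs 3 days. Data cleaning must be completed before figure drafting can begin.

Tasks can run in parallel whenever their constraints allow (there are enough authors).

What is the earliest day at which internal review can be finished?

19

After its own release at day 3, data cleaning can start at day 3 and finishes at day 12.
Figure drafting waits on data cleaning (finishes day 12), so it starts at day 12 and finishes at 12 + 3 = day 15.
After figure drafting (finishes day 15), internal review can start at day 15 and finishes at day 19.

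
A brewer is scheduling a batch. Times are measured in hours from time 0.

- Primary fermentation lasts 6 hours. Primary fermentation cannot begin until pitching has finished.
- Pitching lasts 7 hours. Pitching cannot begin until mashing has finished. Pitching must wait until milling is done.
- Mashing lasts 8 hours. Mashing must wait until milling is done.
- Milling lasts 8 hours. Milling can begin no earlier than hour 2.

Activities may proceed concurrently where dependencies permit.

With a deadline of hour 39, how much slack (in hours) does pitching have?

After its own release at hour 2, milling can start at hour 2 and finishes at hour 10.
After milling (finishes hour 10), mashing can start at hour 10 and finishes at hour 18.
Pitching has to wait for mashing (finishes hour 18); milling (finishes hour 10). The latest of these is hour 18, so pitching runs hour 18 to 18 + 7 = hour 25.

Working backward from the deadline:
To finish by hour 39, primary fermentation (duration 6) must start no later than hour 33.
Pitching feeds into primary fermentation (must start by hour 33); so pitching must finish by hour 33 and therefore start by hour 26.
So pitching can start as early as hour 18 and as late as hour 26, giving 26 − 18 = 8 hours of slack.

8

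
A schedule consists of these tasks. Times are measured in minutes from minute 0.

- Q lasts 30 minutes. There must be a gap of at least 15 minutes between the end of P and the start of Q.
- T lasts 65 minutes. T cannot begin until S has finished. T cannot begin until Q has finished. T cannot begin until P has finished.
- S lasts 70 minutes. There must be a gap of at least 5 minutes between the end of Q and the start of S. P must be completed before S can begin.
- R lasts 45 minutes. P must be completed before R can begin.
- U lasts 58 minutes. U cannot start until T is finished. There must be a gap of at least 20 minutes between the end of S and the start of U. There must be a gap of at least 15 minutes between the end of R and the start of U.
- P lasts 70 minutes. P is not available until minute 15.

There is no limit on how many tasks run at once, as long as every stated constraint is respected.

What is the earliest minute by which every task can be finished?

After its own release at minute 15, P can start at minute 15 and finishes at minute 85.
After P (finishes minute 85), R can start at minute 85 and finishes at minute 130.
Q cannot begin until P (finishes minute 85, plus 15-minute gap → minute 100). It runs from minute 100 to 100 + 30 = minute 130.
For S: Q (finishes minute 130, plus 5-minute gap → minute 135); P (finishes minute 85). Taking the maximum gives a start of minute 135, and it finishes at 135 + 70 = minute 205.
T has to wait for S (finishes minute 205); Q (finishes minute 130); P (finishes minute 85). The latest of these is minute 205, so T runs minute 205 to 205 + 65 = minute 270.
U needs all of T (finishes minute 270); S (finishes minute 205, plus 20-minute gap → minute 225); R (finishes minute 130, plus 15-minute gap → minute 145). That puts its earliest start at minute 270; it finishes at 270 + 58 = minute 328.
All tasks are finished once the last one completes. Finish times: P at 85, Q at 130, R at 130, S at 205, T at 270, U at 328. The latest is minute 328.

328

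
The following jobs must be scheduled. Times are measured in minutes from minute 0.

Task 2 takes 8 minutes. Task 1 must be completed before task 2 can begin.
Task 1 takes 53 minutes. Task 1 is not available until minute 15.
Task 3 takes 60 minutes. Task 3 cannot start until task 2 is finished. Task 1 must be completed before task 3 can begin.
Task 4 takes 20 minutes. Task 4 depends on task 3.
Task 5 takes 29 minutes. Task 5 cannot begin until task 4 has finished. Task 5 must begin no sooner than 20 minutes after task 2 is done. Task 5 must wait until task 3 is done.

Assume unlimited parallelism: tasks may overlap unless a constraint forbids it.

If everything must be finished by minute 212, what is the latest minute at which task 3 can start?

103

Nothing follows task 5; the deadline of minute 212 is its only limit. It must start by 212 − 29 = minute 183.
Task 4 has to be done before task 5 (must start by minute 183). That means finishing by minute 183, i.e. starting by 183 − 20 = minute 163.
Task 3 must finish in time for task 4 (must start by minute 163); task 5 (must start by minute 183). The tightest is minute 163, so task 3 must start by 163 − 60 = minute 103.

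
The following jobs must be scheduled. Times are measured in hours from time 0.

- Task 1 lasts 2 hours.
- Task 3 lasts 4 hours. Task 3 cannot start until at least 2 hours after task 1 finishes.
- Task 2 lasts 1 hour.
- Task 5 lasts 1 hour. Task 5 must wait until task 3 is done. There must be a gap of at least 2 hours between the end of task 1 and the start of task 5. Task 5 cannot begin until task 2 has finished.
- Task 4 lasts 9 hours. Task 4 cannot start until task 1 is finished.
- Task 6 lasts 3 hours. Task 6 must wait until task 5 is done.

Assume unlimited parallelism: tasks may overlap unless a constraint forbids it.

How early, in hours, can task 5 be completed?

Task 2 has no prerequisites, so it starts at hour 0 and finishes at hour 1.
Nothing blocks task 1, so it runs from hour 0 to hour 2.
Task 3 cannot begin until task 1 (finishes hour 2, plus 2-hour gap → hour 4). It runs from hour 4 to 4 + 4 = hour 8.
Task 5 cannot start until task 3 (finishes hour 8); task 1 (finishes hour 2, plus 2-hour gap → hour 4); task 2 (finishes hour 1). The controlling bound is hour 8, so task 5 finishes at 8 + 1 = hour 9.

9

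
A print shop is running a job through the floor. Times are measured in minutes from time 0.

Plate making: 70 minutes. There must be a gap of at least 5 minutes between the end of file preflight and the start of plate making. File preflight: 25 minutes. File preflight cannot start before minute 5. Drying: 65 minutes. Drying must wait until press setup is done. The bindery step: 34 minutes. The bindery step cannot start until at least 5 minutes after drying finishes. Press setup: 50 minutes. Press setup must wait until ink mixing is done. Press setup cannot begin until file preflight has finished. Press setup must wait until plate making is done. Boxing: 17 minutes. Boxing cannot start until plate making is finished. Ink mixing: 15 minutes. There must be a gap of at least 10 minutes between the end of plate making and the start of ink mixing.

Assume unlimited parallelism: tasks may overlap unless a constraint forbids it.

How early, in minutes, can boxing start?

File preflight waits on its own release at minute 5, so it starts at minute 5 and finishes at 5 + 25 = minute 30.
Plate making cannot begin until file preflight (finishes minute 30, plus 5-minute gap → minute 35). It runs from minute 35 to 35 + 70 = minute 105.
Boxing waits on plate making (finishes minute 105), so the earliest it can start is minute 105.

105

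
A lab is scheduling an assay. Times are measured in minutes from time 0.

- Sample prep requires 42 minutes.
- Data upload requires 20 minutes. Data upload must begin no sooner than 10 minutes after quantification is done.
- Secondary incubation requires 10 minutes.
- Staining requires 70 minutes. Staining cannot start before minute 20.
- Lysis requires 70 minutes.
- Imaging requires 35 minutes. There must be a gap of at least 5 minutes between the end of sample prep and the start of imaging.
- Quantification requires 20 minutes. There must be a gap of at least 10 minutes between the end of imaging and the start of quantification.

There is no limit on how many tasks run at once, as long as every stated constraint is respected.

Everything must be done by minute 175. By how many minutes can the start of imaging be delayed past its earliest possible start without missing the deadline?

Sample prep can start immediately at minute 0; it finishes at minute 42.
Imaging waits on sample prep (finishes minute 42, plus 5-minute gap → minute 47), so it starts at minute 47 and finishes at 47 + 35 = minute 82.

Working backward from the deadline:
To finish by minute 175, data upload (duration 20) must start no later than minute 155.
Quantification feeds into data upload (must start by minute 155, minus 10-minute gap → minute 145); so quantification must finish by minute 145 and therefore start by minute 125.
Imaging must finish before quantification (must start by minute 125, minus 10-minute gap → minute 115). With a 35-minute duration, imaging must start by 115 − 35 = minute 80.
So imaging can start as early as minute 47 and as late as minute 80, giving 80 − 47 = 33 minutes of slack.

33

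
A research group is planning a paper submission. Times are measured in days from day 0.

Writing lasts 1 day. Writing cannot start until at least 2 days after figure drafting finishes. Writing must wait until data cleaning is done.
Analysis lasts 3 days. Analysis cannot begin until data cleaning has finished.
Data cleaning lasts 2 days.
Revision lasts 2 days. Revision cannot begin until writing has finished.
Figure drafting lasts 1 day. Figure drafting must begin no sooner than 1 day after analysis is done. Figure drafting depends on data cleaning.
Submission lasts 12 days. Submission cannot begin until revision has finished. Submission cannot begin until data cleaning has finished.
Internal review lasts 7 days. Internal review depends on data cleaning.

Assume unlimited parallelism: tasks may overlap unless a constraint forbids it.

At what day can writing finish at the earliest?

Data cleaning can start immediately at day 0; it finishes at day 2.
Analysis cannot begin until data cleaning (finishes day 2). It runs from day 2 to 2 + 3 = day 5.
Figure drafting has to wait for analysis (finishes day 5, plus 1-day gap → day 6); data cleaning (finishes day 2). The latest of these is day 6, so figure drafting runs day 6 to 6 + 1 = day 7.
Writing needs all of figure drafting (finishes day 7, plus 2-day gap → day 9); data cleaning (finishes day 2). That puts its earliest start at day 9; it finishes at 9 + 1 = day 10.

10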